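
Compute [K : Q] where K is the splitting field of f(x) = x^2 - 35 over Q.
[K : Q] = 2

f(x) = x^2 - 35 factors as (x - √35)(x + √35). The splitting field is K = Q(√35). Since 35 is squarefree and > 1, it is not a perfect square, so x^2 - 35 is irreducible over Q and [Q(√35) : Q] = 2. Hence [K : Q] = 2.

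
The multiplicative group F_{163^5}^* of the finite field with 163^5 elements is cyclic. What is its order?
|F_{163^5}^*| = 115063617042

F_{163^5} has 163^5 = 115063617043 elements; its multiplicative group consists of all nonzero elements, so |F_{163^5}^*| = 115063617043 - 1 = 115063617042. (It is cyclic since any finite subgroup of the multiplicative group of a field is cyclic.)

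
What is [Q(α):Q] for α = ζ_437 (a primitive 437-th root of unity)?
[Q(α):Q] = 396

The minimal polynomial of ζ_437 over Q is the 437-th cyclotomic polynomial Φ_437(x), which is irreducible over Q and has degree φ(437) = 396. Hence [Q(α):Q] = φ(437) = 396.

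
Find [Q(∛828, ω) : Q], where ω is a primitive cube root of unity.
[Q(∛828, ω) : Q] = 6

[Q(∛828):Q] = 3 (min poly x^3 - 828, irreducible since 828 is not a perfect cube). [Q(ω):Q] = 2 (min poly x^2 + x + 1). Since Q(∛828) ⊂ R and ω ∉ R, we have ω ∉ Q(∛828), so x^2 + x + 1 remains irreducible over Q(∛828) and [Q(∛828, ω) : Q(∛828)] = 2. By the tower law, [Q(∛828, ω) : Q] = 3 · 2 = 6. (In fact Q(∛828, ω) is the splitting field of x^3 - 828 over Q.)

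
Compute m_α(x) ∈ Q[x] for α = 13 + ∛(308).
m_α(x) = x^3 - 39x^2 + 507x - 2505

Set β = α - 13 = ∛(308), so β^3 = 308. Then (α - 13)^3 - 308 = 0, i.e. α is a root of g(x) = (x - 13)^3 - 308 = x^3 - 39x^2 + 507x - 2505. Since g(x) = h(x - 13) where h(x) = x^3 - 308, and h is irreducible over Q (because 308 is not a perfect cube, so h has no rational root, and a monic cubic with no rational root is irreducible), g is also irreducible (irreducibility is preserved under the substitution x → x - 13). Hence m_α(x) = x^3 - 39x^2 + 507x - 2505.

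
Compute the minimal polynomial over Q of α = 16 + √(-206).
m_α(x) = x^2 - 32x + 462

From α - 16 = √(-206), squaring gives (α - 16)^2 = -206, i.e. α^2 - 32α + 256 = -206, so α^2 - 32α + 462 = 0. The discriminant of x^2 - 32x + 462 is (-32)^2 - 4·(462) = 1024 - 1848 = -824, and 4·(-206) is not a perfect square in Q since -206 is squarefree and ≠ 1. Hence x^2 - 32x + 462 is irreducible over Q and is the minimal polynomial of α.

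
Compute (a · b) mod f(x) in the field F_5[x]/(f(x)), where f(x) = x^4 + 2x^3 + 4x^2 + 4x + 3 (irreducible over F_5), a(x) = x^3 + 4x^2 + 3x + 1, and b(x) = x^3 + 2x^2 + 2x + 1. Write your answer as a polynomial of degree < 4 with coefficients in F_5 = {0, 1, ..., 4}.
a · b ≡ 4x^3 + 4x^2 + 4x + 3 (mod f(x))

Multiply in F_5[x]: a(x)·b(x) = (x^3 + 4x^2 + 3x + 1)·(x^3 + 2x^2 + 2x + 1) = x^6 + x^5 + 3x^4 + x^3 + 2x^2 + 1. This has degree ≥ 4, so divide by f(x) over F_5: x^6 + x^5 + 3x^4 + x^3 + 2x^2 + 1 = (x^2 + 4x + 1)·(x^4 + 2x^3 + 4x^2 + 4x + 3) + (4x^3 + 4x^2 + 4x + 3). Hence a·b ≡ 4x^3 + 4x^2 + 4x + 3 (mod f). (F_5[x]/(f) is a field with 5^4 = 625 elements since f is irreducible of degree 4.)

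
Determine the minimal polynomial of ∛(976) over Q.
m_α(x) = x^3 - 976

α satisfies α^3 = 976, so x^3 - 976 annihilates α. By the rational root test, a rational root p/q (in lowest terms) of x^3 - 976 would satisfy p^3 = 976 q^3, forcing q = 1 and p^3 = 976; but 976 is not a perfect cube, contradiction. A monic cubic over Q with no rational root is irreducible (any nontrivial factorization would include a linear factor). Hence x^3 - 976 is the minimal polynomial of α, and in particular [Q(α):Q] = 3.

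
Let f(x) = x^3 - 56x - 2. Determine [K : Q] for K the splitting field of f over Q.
[K : Q] = 6

By the rational root test, any rational root of the monic integer polynomial f(x) = x^3 - 56x - 2 must be an integer dividing the constant term -2, i.e. one of ±{1, 2}. Evaluating: f(1) = -57, f(-1) = 53, f(2) = -106, f(-2) = 102; none is 0, so f has no rational root and is therefore irreducible over Q (a cubic with no linear factor over a field is irreducible). For an irreducible cubic, the Galois group is A_3 or S_3 according as the discriminant disc(f) = -4a^3 - 27b^2 = -4·(-56)^3 - 27·(-2)^2 = 702356 is or is not a square in Q. Here disc(f) = 702356 is not a perfect square in Q, so the Galois group of f over Q is not contained in A_3 and must be all of S_3. The splitting field has degree |S_3| = 6 over Q, so [K : Q] = 6.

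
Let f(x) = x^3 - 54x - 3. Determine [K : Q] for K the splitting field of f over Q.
[K : Q] = 6

By the rational root test, any rational root of the monic integer polynomial f(x) = x^3 - 54x - 3 must be an integer dividing the constant term -3, i.e. one of ±{1, 3}. Evaluating: f(1) = -56, f(-1) = 50, f(3) = -138, f(-3) = 132; none is 0, so f has no rational root and is therefore irreducible over Q (a cubic with no linear factor over a field is irreducible). For an irreducible cubic, the Galois group is A_3 or S_3 according as the discriminant disc(f) = -4a^3 - 27b^2 = -4·(-54)^3 - 27·(-3)^2 = 629613 is or is not a square in Q. Here disc(f) = 629613 is not a perfect square in Q, so the Galois group of f over Q is not contained in A_3 and must be all of S_3. The splitting field has degree |S_3| = 6 over Q, so [K : Q] = 6.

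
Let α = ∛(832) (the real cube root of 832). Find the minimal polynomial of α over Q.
m_α(x) = x^3 - 832

α satisfies α^3 = 832, so x^3 - 832 annihilates α. By the rational root test, a rational root p/q (in lowest terms) of x^3 - 832 would satisfy p^3 = 832 q^3, forcing q = 1 and p^3 = 832; but 832 is not a perfect cube, contradiction. A monic cubic over Q with no rational root is irreducible (any nontrivial factorization would include a linear factor). Hence x^3 - 832 is the minimal polynomial of α, and in particular [Q(α):Q] = 3.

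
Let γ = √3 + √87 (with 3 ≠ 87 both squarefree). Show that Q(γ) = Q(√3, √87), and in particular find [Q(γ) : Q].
[Q(γ) : Q] = 4 (equivalently, Q(γ) = Q(√3, √87))

Obviously Q(γ) ⊆ Q(√3, √87), and [Q(√3, √87):Q] = 4 (since 3, 87 are distinct squarefree integers > 1 with 261 not a perfect square). To show equality we compute the minimal polynomial of γ. From γ = √3 + √87: γ^2 = 3 + 2√(261) + 87 = 90 + 2√(261), so γ^2 - 90 = 2√(261); squaring, (γ^2 - 90)^2 = 4·261, i.e. γ^4 - 180γ^2 + 8100 - 1044 = 0, i.e. γ^4 - 180γ^2 + 7056 = 0. So γ is a root of x^4 - 180x^2 + 7056. This polynomial is irreducible over Q: it has no rational root (each ±√3 ± √87 is irrational), and any factorization into two quadratics over Q would force √(261) ∈ Q (pairing opposite roots) or √3, √87 ∈ Q (other pairings), all impossible. Hence [Q(γ):Q] = 4 = [Q(√3, √87):Q], so Q(γ) = Q(√3, √87).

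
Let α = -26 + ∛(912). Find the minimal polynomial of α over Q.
m_α(x) = x^3 + 78x^2 + 2028x + 16664

Set β = α + 26 = ∛(912), so β^3 = 912. Then (α + 26)^3 - 912 = 0, i.e. α is a root of g(x) = (x + 26)^3 - 912 = x^3 + 78x^2 + 2028x + 16664. Since g(x) = h(x + 26) where h(x) = x^3 - 912, and h is irreducible over Q (because 912 is not a perfect cube, so h has no rational root, and a monic cubic with no rational root is irreducible), g is also irreducible (irreducibility is preserved under the substitution x → x + 26). Hence m_α(x) = x^3 + 78x^2 + 2028x + 16664.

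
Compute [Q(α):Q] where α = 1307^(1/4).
[Q(α):Q] = 4

α is a root of x^4 - 1307. By Eisenstein's criterion at the prime p = 1307 (which divides the constant term 1307 but p^2 = 1708249 does not, since 1307 is squarefree), x^4 - 1307 is irreducible over Q. Hence [Q(α):Q] = 4.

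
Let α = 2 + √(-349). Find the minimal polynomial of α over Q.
m_α(x) = x^2 - 4x + 353

From α - 2 = √(-349), squaring gives (α - 2)^2 = -349, i.e. α^2 - 4α + 4 = -349, so α^2 - 4α + 353 = 0. The discriminant of x^2 - 4x + 353 is (-4)^2 - 4·(353) = 16 - 1412 = -1396, and 4·(-349) is not a perfect square in Q since -349 is squarefree and ≠ 1. Hence x^2 - 4x + 353 is irreducible over Q and is the minimal polynomial of α.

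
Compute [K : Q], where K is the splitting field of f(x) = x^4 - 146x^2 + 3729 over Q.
[K : Q] = 4

Solving the quadratic in x^2: x^2 = (146 ± √(146^2 - 4·3729))/2 = (146 ± √6400)/2 = (146 ± 80)/2, giving x^2 = 113 or x^2 = 33. So f(x) = (x^2 - 113)(x^2 - 33) and the roots of f are ±√113, ±√33. Hence the splitting field is K = Q(√113, √33). Since 113 and 33 are distinct squarefree integers > 1, their product 3729 is not a perfect square, so √33 ∉ Q(√113). By the tower law [K:Q] = [Q(√113,√33):Q(√113)] · [Q(√113):Q] = 2 · 2 = 4.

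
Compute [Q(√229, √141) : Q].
[Q(√229, √141) : Q] = 4

[Q(√229):Q] = 2 (min poly x^2 - 229, irreducible since 229 is squarefree > 1). For the top step, suppose √141 ∈ Q(√229), say √141 = c + d√229 with c, d ∈ Q. Squaring: 141 = c^2 + 229d^2 + 2cd√229. Since √229 ∉ Q this forces 2cd = 0. If d = 0 then √141 = c ∈ Q, contradicting 141 squarefree > 1. If c = 0 then 141 = 229d^2, so 229·141 = (229d)^2 is a perfect square in Q — but 229·141 = 32289 is not a perfect square (since 229 and 141 are distinct squarefree integers). Contradiction. Hence √141 ∉ Q(√229), so x^2 - 141 stays irreducible over Q(√229) and [Q(√229, √141) : Q(√229)] = 2. By the tower law, [Q(√229, √141) : Q] = 2 · 2 = 4.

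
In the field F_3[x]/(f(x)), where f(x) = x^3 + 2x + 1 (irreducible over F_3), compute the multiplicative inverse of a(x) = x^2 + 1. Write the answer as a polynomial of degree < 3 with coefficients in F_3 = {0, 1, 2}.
a(x)^(-1) ≡ 2x^2 + x + 2 (mod f(x))

Since f is irreducible over F_3, F_3[x]/(f) is a field and a(x) ≠ 0 has an inverse. Apply the extended Euclidean algorithm to f(x) and a(x) in F_3[x]: f(x) = (x)·a(x) + (x + 1);  a(x) = (x + 2)·(x + 1) + (2). The last nonzero remainder is the constant 2 = gcd(f, a) in F_3. Back-substituting through the division chain expresses 2 = s(x)·a(x) + t(x)·f(x) with s(x) ≡ x^2 + 2x + 1 (mod f), so (x^2 + 2x + 1)·a(x) ≡ 2 (mod f). Multiplying by 2^(-1) ≡ 2 in F_3 gives a(x)^(-1) ≡ 2·(x^2 + 2x + 1) ≡ 2x^2 + x + 2 (mod f). Check: (x^2 + 1)·(2x^2 + x + 2) = 2x^4 + x^3 + x^2 + x + 2 ≡ 1 (mod x^3 + 2x + 1).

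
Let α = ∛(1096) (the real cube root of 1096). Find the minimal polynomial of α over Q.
m_α(x) = x^3 - 1096

α satisfies α^3 = 1096, so x^3 - 1096 annihilates α. By the rational root test, a rational root p/q (in lowest terms) of x^3 - 1096 would satisfy p^3 = 1096 q^3, forcing q = 1 and p^3 = 1096; but 1096 is not a perfect cube, contradiction. A monic cubic over Q with no rational root is irreducible (any nontrivial factorization would include a linear factor). Hence x^3 - 1096 is the minimal polynomial of α, and in particular [Q(α):Q] = 3.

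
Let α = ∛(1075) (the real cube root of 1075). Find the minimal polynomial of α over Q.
m_α(x) = x^3 - 1075

α satisfies α^3 = 1075, so x^3 - 1075 annihilates α. By the rational root test, a rational root p/q (in lowest terms) of x^3 - 1075 would satisfy p^3 = 1075 q^3, forcing q = 1 and p^3 = 1075; but 1075 is not a perfect cube, contradiction. A monic cubic over Q with no rational root is irreducible (any nontrivial factorization would include a linear factor). Hence x^3 - 1075 is the minimal polynomial of α, and in particular [Q(α):Q] = 3.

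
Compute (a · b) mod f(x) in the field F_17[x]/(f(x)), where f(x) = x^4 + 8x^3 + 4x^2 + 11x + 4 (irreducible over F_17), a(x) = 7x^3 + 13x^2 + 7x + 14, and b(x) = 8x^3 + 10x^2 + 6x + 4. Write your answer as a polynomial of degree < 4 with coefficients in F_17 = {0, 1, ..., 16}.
a · b ≡ 13x^3 + 3x^2 + 2x + 10 (mod f(x))

Multiply in F_17[x]: a(x)·b(x) = (7x^3 + 13x^2 + 7x + 14)·(8x^3 + 10x^2 + 6x + 4) = 5x^6 + 4x^5 + 7x^4 + 16x^3 + 13x^2 + 10x + 5. This has degree ≥ 4, so divide by f(x) over F_17: 5x^6 + 4x^5 + 7x^4 + 16x^3 + 13x^2 + 10x + 5 = (5x^2 + 15x + 3)·(x^4 + 8x^3 + 4x^2 + 11x + 4) + (13x^3 + 3x^2 + 2x + 10). Hence a·b ≡ 13x^3 + 3x^2 + 2x + 10 (mod f). (F_17[x]/(f) is a field with 17^4 = 83521 elements since f is irreducible of degree 4.)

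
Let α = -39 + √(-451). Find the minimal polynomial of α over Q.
m_α(x) = x^2 + 78x + 1972

From α + 39 = √(-451), squaring gives (α + 39)^2 = -451, i.e. α^2 + 78α + 1521 = -451, so α^2 + 78α + 1972 = 0. The discriminant of x^2 + 78x + 1972 is (78)^2 - 4·(1972) = 6084 - 7888 = -1804, and 4·(-451) is not a perfect square in Q since -451 is squarefree and ≠ 1. Hence x^2 + 78x + 1972 is irreducible over Q and is the minimal polynomial of α.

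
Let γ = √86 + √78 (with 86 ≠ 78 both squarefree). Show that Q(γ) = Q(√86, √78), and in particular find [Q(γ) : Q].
[Q(γ) : Q] = 4 (equivalently, Q(γ) = Q(√86, √78))

Obviously Q(γ) ⊆ Q(√86, √78), and [Q(√86, √78):Q] = 4 (since 86, 78 are distinct squarefree integers > 1 with 6708 not a perfect square). To show equality we compute the minimal polynomial of γ. From γ = √86 + √78: γ^2 = 86 + 2√(6708) + 78 = 164 + 2√(6708), so γ^2 - 164 = 2√(6708); squaring, (γ^2 - 164)^2 = 4·6708, i.e. γ^4 - 328γ^2 + 26896 - 26832 = 0, i.e. γ^4 - 328γ^2 + 64 = 0. So γ is a root of x^4 - 328x^2 + 64. This polynomial is irreducible over Q: it has no rational root (each ±√86 ± √78 is irrational), and any factorization into two quadratics over Q would force √(6708) ∈ Q (pairing opposite roots) or √86, √78 ∈ Q (other pairings), all impossible. Hence [Q(γ):Q] = 4 = [Q(√86, √78):Q], so Q(γ) = Q(√86, √78).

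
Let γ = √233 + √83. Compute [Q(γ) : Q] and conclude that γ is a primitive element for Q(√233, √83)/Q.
[Q(γ) : Q] = 4 (equivalently, Q(γ) = Q(√233, √83))

Obviously Q(γ) ⊆ Q(√233, √83), and [Q(√233, √83):Q] = 4 (since 233, 83 are distinct squarefree integers > 1 with 19339 not a perfect square). To show equality we compute the minimal polynomial of γ. From γ = √233 + √83: γ^2 = 233 + 2√(19339) + 83 = 316 + 2√(19339), so γ^2 - 316 = 2√(19339); squaring, (γ^2 - 316)^2 = 4·19339, i.e. γ^4 - 632γ^2 + 99856 - 77356 = 0, i.e. γ^4 - 632γ^2 + 22500 = 0. So γ is a root of x^4 - 632x^2 + 22500. This polynomial is irreducible over Q: it has no rational root (each ±√233 ± √83 is irrational), and any factorization into two quadratics over Q would force √(19339) ∈ Q (pairing opposite roots) or √233, √83 ∈ Q (other pairings), all impossible. Hence [Q(γ):Q] = 4 = [Q(√233, √83):Q], so Q(γ) = Q(√233, √83).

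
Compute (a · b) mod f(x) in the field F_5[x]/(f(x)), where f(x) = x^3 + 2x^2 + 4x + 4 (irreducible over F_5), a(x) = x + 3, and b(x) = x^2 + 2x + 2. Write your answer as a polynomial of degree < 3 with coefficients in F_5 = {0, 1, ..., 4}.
a · b ≡ 3x^2 + 4x + 2 (mod f(x))

Multiply in F_5[x]: a(x)·b(x) = (x + 3)·(x^2 + 2x + 2) = x^3 + 3x + 1. This has degree ≥ 3, so divide by f(x) over F_5: x^3 + 3x + 1 = (1)·(x^3 + 2x^2 + 4x + 4) + (3x^2 + 4x + 2). Hence a·b ≡ 3x^2 + 4x + 2 (mod f). (F_5[x]/(f) is a field with 5^3 = 125 elements since f is irreducible of degree 3.)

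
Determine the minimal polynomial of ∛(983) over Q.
m_α(x) = x^3 - 983

α satisfies α^3 = 983, so x^3 - 983 annihilates α. By the rational root test, a rational root p/q (in lowest terms) of x^3 - 983 would satisfy p^3 = 983 q^3, forcing q = 1 and p^3 = 983; but 983 is not a perfect cube, contradiction. A monic cubic over Q with no rational root is irreducible (any nontrivial factorization would include a linear factor). Hence x^3 - 983 is the minimal polynomial of α, and in particular [Q(α):Q] = 3.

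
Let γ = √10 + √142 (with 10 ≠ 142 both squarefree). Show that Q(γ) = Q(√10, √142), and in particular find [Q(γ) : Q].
[Q(γ) : Q] = 4 (equivalently, Q(γ) = Q(√10, √142))

Obviously Q(γ) ⊆ Q(√10, √142), and [Q(√10, √142):Q] = 4 (since 10, 142 are distinct squarefree integers > 1 with 1420 not a perfect square). To show equality we compute the minimal polynomial of γ. From γ = √10 + √142: γ^2 = 10 + 2√(1420) + 142 = 152 + 2√(1420), so γ^2 - 152 = 2√(1420); squaring, (γ^2 - 152)^2 = 4·1420, i.e. γ^4 - 304γ^2 + 23104 - 5680 = 0, i.e. γ^4 - 304γ^2 + 17424 = 0. So γ is a root of x^4 - 304x^2 + 17424. This polynomial is irreducible over Q: it has no rational root (each ±√10 ± √142 is irrational), and any factorization into two quadratics over Q would force √(1420) ∈ Q (pairing opposite roots) or √10, √142 ∈ Q (other pairings), all impossible. Hence [Q(γ):Q] = 4 = [Q(√10, √142):Q], so Q(γ) = Q(√10, √142).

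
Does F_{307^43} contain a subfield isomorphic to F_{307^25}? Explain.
No: F_{307^25} is not a subfield of F_{307^43}

F_{p^m} embeds in F_{p^n} iff m | n. Here 25 ∤ 43 (since 43 = 1·25 + 18 with remainder 18 ≠ 0), so F_{307^25} is not a subfield of F_{307^43}. Equivalently: if it were, the tower law would give 25 = [F_{307^25}:F_307] dividing [F_{307^43}:F_307] = 43, contradiction.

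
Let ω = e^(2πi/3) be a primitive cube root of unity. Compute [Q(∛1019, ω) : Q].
[Q(∛1019, ω) : Q] = 6

[Q(∛1019):Q] = 3 (min poly x^3 - 1019, irreducible since 1019 is not a perfect cube). [Q(ω):Q] = 2 (min poly x^2 + x + 1). Since Q(∛1019) ⊂ R and ω ∉ R, we have ω ∉ Q(∛1019), so x^2 + x + 1 remains irreducible over Q(∛1019) and [Q(∛1019, ω) : Q(∛1019)] = 2. By the tower law, [Q(∛1019, ω) : Q] = 3 · 2 = 6. (In fact Q(∛1019, ω) is the splitting field of x^3 - 1019 over Q.)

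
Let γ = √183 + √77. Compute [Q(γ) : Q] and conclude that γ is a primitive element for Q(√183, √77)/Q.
[Q(γ) : Q] = 4 (equivalently, Q(γ) = Q(√183, √77))

Obviously Q(γ) ⊆ Q(√183, √77), and [Q(√183, √77):Q] = 4 (since 183, 77 are distinct squarefree integers > 1 with 14091 not a perfect square). To show equality we compute the minimal polynomial of γ. From γ = √183 + √77: γ^2 = 183 + 2√(14091) + 77 = 260 + 2√(14091), so γ^2 - 260 = 2√(14091); squaring, (γ^2 - 260)^2 = 4·14091, i.e. γ^4 - 520γ^2 + 67600 - 56364 = 0, i.e. γ^4 - 520γ^2 + 11236 = 0. So γ is a root of x^4 - 520x^2 + 11236. This polynomial is irreducible over Q: it has no rational root (each ±√183 ± √77 is irrational), and any factorization into two quadratics over Q would force √(14091) ∈ Q (pairing opposite roots) or √183, √77 ∈ Q (other pairings), all impossible. Hence [Q(γ):Q] = 4 = [Q(√183, √77):Q], so Q(γ) = Q(√183, √77).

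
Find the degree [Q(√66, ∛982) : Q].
[Q(√66, ∛982) : Q] = 6

Let L = Q(√66, ∛982). Since Q(√66) ⊂ L and [Q(√66):Q] = 2, the tower law gives 2 | [L:Q]. Likewise Q(∛982) ⊂ L with [Q(∛982):Q] = 3 (because 982 is not a perfect cube), so 3 | [L:Q]. As gcd(2,3) = 1, [L:Q] is divisible by 6. Conversely L is generated over Q by √66 and ∛982, so [L:Q] ≤ 2·3 = 6. Therefore [Q(√66, ∛982) : Q] = 6.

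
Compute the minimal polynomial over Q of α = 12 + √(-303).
m_α(x) = x^2 - 24x + 447

From α - 12 = √(-303), squaring gives (α - 12)^2 = -303, i.e. α^2 - 24α + 144 = -303, so α^2 - 24α + 447 = 0. The discriminant of x^2 - 24x + 447 is (-24)^2 - 4·(447) = 576 - 1788 = -1212, and 4·(-303) is not a perfect square in Q since -303 is squarefree and ≠ 1. Hence x^2 - 24x + 447 is irreducible over Q and is the minimal polynomial of α.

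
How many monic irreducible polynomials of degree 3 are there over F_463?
There are 33084128 monic irreducible polynomials of degree 3 over F_463

Each element of F_{463^3} that lies in no proper subfield is a root of exactly one monic irreducible of degree 3 over F_463, and each such polynomial has 3 distinct roots in F_{463^3}. By Möbius inversion the count is N_463(3) = (1/3) Σ_{d|3} μ(3/d) · 463^d = (1/3)(μ(3)·463^1 + μ(1)·463^3) = 99252384/3 = 33084128.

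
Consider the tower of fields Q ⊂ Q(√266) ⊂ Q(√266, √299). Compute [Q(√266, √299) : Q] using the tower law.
[Q(√266, √299) : Q] = 4

[Q(√266):Q] = 2 (min poly x^2 - 266, irreducible since 266 is squarefree > 1). For the top step, suppose √299 ∈ Q(√266), say √299 = c + d√266 with c, d ∈ Q. Squaring: 299 = c^2 + 266d^2 + 2cd√266. Since √266 ∉ Q this forces 2cd = 0. If d = 0 then √299 = c ∈ Q, contradicting 299 squarefree > 1. If c = 0 then 299 = 266d^2, so 266·299 = (266d)^2 is a perfect square in Q — but 266·299 = 79534 is not a perfect square (since 266 and 299 are distinct squarefree integers). Contradiction. Hence √299 ∉ Q(√266), so x^2 - 299 stays irreducible over Q(√266) and [Q(√266, √299) : Q(√266)] = 2. By the tower law, [Q(√266, √299) : Q] = 2 · 2 = 4.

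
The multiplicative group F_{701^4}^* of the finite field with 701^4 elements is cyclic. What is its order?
|F_{701^4}^*| = 241474942800

F_{701^4} has 701^4 = 241474942801 elements; its multiplicative group consists of all nonzero elements, so |F_{701^4}^*| = 241474942801 - 1 = 241474942800. (It is cyclic since any finite subgroup of the multiplicative group of a field is cyclic.)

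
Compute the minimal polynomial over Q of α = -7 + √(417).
m_α(x) = x^2 + 14x - 368

From α + 7 = √(417), squaring gives (α + 7)^2 = 417, i.e. α^2 + 14α + 49 = 417, so α^2 + 14α - 368 = 0. The discriminant of x^2 + 14x - 368 is (14)^2 - 4·(-368) = 196 + 1472 = 1668, and 4·(417) is not a perfect square in Q since 417 is squarefree and ≠ 1. Hence x^2 + 14x - 368 is irreducible over Q and is the minimal polynomial of α.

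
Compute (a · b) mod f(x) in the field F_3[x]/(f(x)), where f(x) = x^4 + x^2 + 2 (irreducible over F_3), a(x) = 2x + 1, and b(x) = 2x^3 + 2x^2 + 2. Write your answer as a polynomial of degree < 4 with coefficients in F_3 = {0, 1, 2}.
a · b ≡ x^2 + x (mod f(x))

Multiply in F_3[x]: a(x)·b(x) = (2x + 1)·(2x^3 + 2x^2 + 2) = x^4 + 2x^2 + x + 2. This has degree ≥ 4, so divide by f(x) over F_3: x^4 + 2x^2 + x + 2 = (1)·(x^4 + x^2 + 2) + (x^2 + x). Hence a·b ≡ x^2 + x (mod f). (F_3[x]/(f) is a field with 3^4 = 81 elements since f is irreducible of degree 4.)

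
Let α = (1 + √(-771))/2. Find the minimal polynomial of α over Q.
m_α(x) = x^2 - x + 193

From 2α - 1 = √(-771), squaring gives (2α - 1)^2 = -771, i.e. 4α^2 - 4α + 1 = -771, so α^2 - α + (1 + 771)/4 = 0. Since -771 ≡ 1 (mod 4), (1 + 771)/4 = 193 ∈ Z. The polynomial x^2 - x + 193 has discriminant 1 - 4·(193) = -771, which is not a perfect square in Q (d = -771 is squarefree and ≠ 1), so x^2 - x + 193 is irreducible over Q. It is the minimal polynomial of α.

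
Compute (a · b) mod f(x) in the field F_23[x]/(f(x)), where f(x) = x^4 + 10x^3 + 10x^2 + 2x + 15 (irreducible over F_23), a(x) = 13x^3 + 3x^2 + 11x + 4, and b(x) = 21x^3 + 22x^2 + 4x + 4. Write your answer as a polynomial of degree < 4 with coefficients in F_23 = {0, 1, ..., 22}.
a · b ≡ 11x^3 + 7x^2 + x + 6 (mod f(x))

Multiply in F_23[x]: a(x)·b(x) = (13x^3 + 3x^2 + 11x + 4)·(21x^3 + 22x^2 + 4x + 4) = 20x^6 + 4x^5 + 4x^4 + 22x^3 + 6x^2 + 14x + 16. This has degree ≥ 4, so divide by f(x) over F_23: 20x^6 + 4x^5 + 4x^4 + 22x^3 + 6x^2 + 14x + 16 = (20x^2 + 11x + 16)·(x^4 + 10x^3 + 10x^2 + 2x + 15) + (11x^3 + 7x^2 + x + 6). Hence a·b ≡ 11x^3 + 7x^2 + x + 6 (mod f). (F_23[x]/(f) is a field with 23^4 = 279841 elements since f is irreducible of degree 4.)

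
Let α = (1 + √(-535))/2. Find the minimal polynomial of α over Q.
m_α(x) = x^2 - x + 134

From 2α - 1 = √(-535), squaring gives (2α - 1)^2 = -535, i.e. 4α^2 - 4α + 1 = -535, so α^2 - α + (1 + 535)/4 = 0. Since -535 ≡ 1 (mod 4), (1 + 535)/4 = 134 ∈ Z. The polynomial x^2 - x + 134 has discriminant 1 - 4·(134) = -535, which is not a perfect square in Q (d = -535 is squarefree and ≠ 1), so x^2 - x + 134 is irreducible over Q. It is the minimal polynomial of α.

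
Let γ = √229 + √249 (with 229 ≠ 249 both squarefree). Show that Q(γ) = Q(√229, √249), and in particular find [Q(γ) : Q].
[Q(γ) : Q] = 4 (equivalently, Q(γ) = Q(√229, √249))

Obviously Q(γ) ⊆ Q(√229, √249), and [Q(√229, √249):Q] = 4 (since 229, 249 are distinct squarefree integers > 1 with 57021 not a perfect square). To show equality we compute the minimal polynomial of γ. From γ = √229 + √249: γ^2 = 229 + 2√(57021) + 249 = 478 + 2√(57021), so γ^2 - 478 = 2√(57021); squaring, (γ^2 - 478)^2 = 4·57021, i.e. γ^4 - 956γ^2 + 228484 - 228084 = 0, i.e. γ^4 - 956γ^2 + 400 = 0. So γ is a root of x^4 - 956x^2 + 400. This polynomial is irreducible over Q: it has no rational root (each ±√229 ± √249 is irrational), and any factorization into two quadratics over Q would force √(57021) ∈ Q (pairing opposite roots) or √229, √249 ∈ Q (other pairings), all impossible. Hence [Q(γ):Q] = 4 = [Q(√229, √249):Q], so Q(γ) = Q(√229, √249).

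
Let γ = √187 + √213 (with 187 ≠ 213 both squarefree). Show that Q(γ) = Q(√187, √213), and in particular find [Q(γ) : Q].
[Q(γ) : Q] = 4 (equivalently, Q(γ) = Q(√187, √213))

Obviously Q(γ) ⊆ Q(√187, √213), and [Q(√187, √213):Q] = 4 (since 187, 213 are distinct squarefree integers > 1 with 39831 not a perfect square). To show equality we compute the minimal polynomial of γ. From γ = √187 + √213: γ^2 = 187 + 2√(39831) + 213 = 400 + 2√(39831), so γ^2 - 400 = 2√(39831); squaring, (γ^2 - 400)^2 = 4·39831, i.e. γ^4 - 800γ^2 + 160000 - 159324 = 0, i.e. γ^4 - 800γ^2 + 676 = 0. So γ is a root of x^4 - 800x^2 + 676. This polynomial is irreducible over Q: it has no rational root (each ±√187 ± √213 is irrational), and any factorization into two quadratics over Q would force √(39831) ∈ Q (pairing opposite roots) or √187, √213 ∈ Q (other pairings), all impossible. Hence [Q(γ):Q] = 4 = [Q(√187, √213):Q], so Q(γ) = Q(√187, √213).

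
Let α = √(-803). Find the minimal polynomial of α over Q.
m_α(x) = x^2 + 803

α satisfies α^2 + 803 = 0, so x^2 + 803 annihilates α. Since d = -803 is squarefree and ≠ 1, it is not a perfect square in Q, so x^2 + 803 has no rational root and is therefore irreducible over Q (a degree-2 polynomial over a field is irreducible iff it has no root). Hence m_α(x) = x^2 + 803.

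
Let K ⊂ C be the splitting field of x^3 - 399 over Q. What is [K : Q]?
[K : Q] = 6

The roots of x^3 - 399 are ∛399, ω∛399, ω^2∛399 where ω = e^(2πi/3) is a primitive cube root of unity, so K = Q(∛399, ω). Now [Q(∛399):Q] = 3 (since 399 is not a perfect cube, x^3 - 399 is irreducible) and [Q(ω):Q] = 2. Both 2 and 3 divide [K:Q], and [K:Q] ≤ 3·2 = 6, so [K:Q] = 6. (Equivalently: Q(∛399) ⊂ R but ω ∉ R, so [K : Q(∛399)] = 2.)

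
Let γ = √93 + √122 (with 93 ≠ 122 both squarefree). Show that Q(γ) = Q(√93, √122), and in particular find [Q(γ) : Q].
[Q(γ) : Q] = 4 (equivalently, Q(γ) = Q(√93, √122))

Obviously Q(γ) ⊆ Q(√93, √122), and [Q(√93, √122):Q] = 4 (since 93, 122 are distinct squarefree integers > 1 with 11346 not a perfect square). To show equality we compute the minimal polynomial of γ. From γ = √93 + √122: γ^2 = 93 + 2√(11346) + 122 = 215 + 2√(11346), so γ^2 - 215 = 2√(11346); squaring, (γ^2 - 215)^2 = 4·11346, i.e. γ^4 - 430γ^2 + 46225 - 45384 = 0, i.e. γ^4 - 430γ^2 + 841 = 0. So γ is a root of x^4 - 430x^2 + 841. This polynomial is irreducible over Q: it has no rational root (each ±√93 ± √122 is irrational), and any factorization into two quadratics over Q would force √(11346) ∈ Q (pairing opposite roots) or √93, √122 ∈ Q (other pairings), all impossible. Hence [Q(γ):Q] = 4 = [Q(√93, √122):Q], so Q(γ) = Q(√93, √122).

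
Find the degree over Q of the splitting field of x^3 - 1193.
[K : Q] = 6

The roots of x^3 - 1193 are ∛1193, ω∛1193, ω^2∛1193 where ω = e^(2πi/3) is a primitive cube root of unity, so K = Q(∛1193, ω). Now [Q(∛1193):Q] = 3 (since 1193 is not a perfect cube, x^3 - 1193 is irreducible) and [Q(ω):Q] = 2. Both 2 and 3 divide [K:Q], and [K:Q] ≤ 3·2 = 6, so [K:Q] = 6. (Equivalently: Q(∛1193) ⊂ R but ω ∉ R, so [K : Q(∛1193)] = 2.)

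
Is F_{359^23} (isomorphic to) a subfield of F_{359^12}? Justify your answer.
No: F_{359^23} is not a subfield of F_{359^12}

F_{p^m} embeds in F_{p^n} iff m | n. Here 23 ∤ 12 (since 12 = 0·23 + 12 with remainder 12 ≠ 0), so F_{359^23} is not a subfield of F_{359^12}. Equivalently: if it were, the tower law would give 23 = [F_{359^23}:F_359] dividing [F_{359^12}:F_359] = 12, contradiction.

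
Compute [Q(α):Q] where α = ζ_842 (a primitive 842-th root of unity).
[Q(α):Q] = 420

The minimal polynomial of ζ_842 over Q is the 842-th cyclotomic polynomial Φ_842(x), which is irreducible over Q and has degree φ(842) = 420. Hence [Q(α):Q] = φ(842) = 420.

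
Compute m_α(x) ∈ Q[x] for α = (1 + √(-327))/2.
m_α(x) = x^2 - x + 82

From 2α - 1 = √(-327), squaring gives (2α - 1)^2 = -327, i.e. 4α^2 - 4α + 1 = -327, so α^2 - α + (1 + 327)/4 = 0. Since -327 ≡ 1 (mod 4), (1 + 327)/4 = 82 ∈ Z. The polynomial x^2 - x + 82 has discriminant 1 - 4·(82) = -327, which is not a perfect square in Q (d = -327 is squarefree and ≠ 1), so x^2 - x + 82 is irreducible over Q. It is the minimal polynomial of α.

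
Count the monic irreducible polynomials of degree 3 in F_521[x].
There are 47140080 monic irreducible polynomials of degree 3 over F_521

Each element of F_{521^3} that lies in no proper subfield is a root of exactly one monic irreducible of degree 3 over F_521, and each such polynomial has 3 distinct roots in F_{521^3}. By Möbius inversion the count is N_521(3) = (1/3) Σ_{d|3} μ(3/d) · 521^d = (1/3)(μ(3)·521^1 + μ(1)·521^3) = 141420240/3 = 47140080.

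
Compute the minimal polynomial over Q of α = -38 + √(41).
m_α(x) = x^2 + 76x + 1403

From α + 38 = √(41), squaring gives (α + 38)^2 = 41, i.e. α^2 + 76α + 1444 = 41, so α^2 + 76α + 1403 = 0. The discriminant of x^2 + 76x + 1403 is (76)^2 - 4·(1403) = 5776 - 5612 = 164, and 4·(41) is not a perfect square in Q since 41 is squarefree and ≠ 1. Hence x^2 + 76x + 1403 is irreducible over Q and is the minimal polynomial of α.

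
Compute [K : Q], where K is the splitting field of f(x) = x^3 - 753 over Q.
[K : Q] = 6

The roots of x^3 - 753 are ∛753, ω∛753, ω^2∛753 where ω = e^(2πi/3) is a primitive cube root of unity, so K = Q(∛753, ω). Now [Q(∛753):Q] = 3 (since 753 is not a perfect cube, x^3 - 753 is irreducible) and [Q(ω):Q] = 2. Both 2 and 3 divide [K:Q], and [K:Q] ≤ 3·2 = 6, so [K:Q] = 6. (Equivalently: Q(∛753) ⊂ R but ω ∉ R, so [K : Q(∛753)] = 2.)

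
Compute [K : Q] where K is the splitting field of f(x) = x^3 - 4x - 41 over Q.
[K : Q] = 6

By the rational root test, any rational root of the monic integer polynomial f(x) = x^3 - 4x - 41 must be an integer dividing the constant term -41, i.e. one of ±{1, 41}. Evaluating: f(1) = -44, f(-1) = -38, f(41) = 68716, f(-41) = -68798; none is 0, so f has no rational root and is therefore irreducible over Q (a cubic with no linear factor over a field is irreducible). For an irreducible cubic, the Galois group is A_3 or S_3 according as the discriminant disc(f) = -4a^3 - 27b^2 = -4·(-4)^3 - 27·(-41)^2 = -45131 is or is not a square in Q. Here disc(f) = -45131 is not a perfect square in Q, so the Galois group of f over Q is not contained in A_3 and must be all of S_3. The splitting field has degree |S_3| = 6 over Q, so [K : Q] = 6.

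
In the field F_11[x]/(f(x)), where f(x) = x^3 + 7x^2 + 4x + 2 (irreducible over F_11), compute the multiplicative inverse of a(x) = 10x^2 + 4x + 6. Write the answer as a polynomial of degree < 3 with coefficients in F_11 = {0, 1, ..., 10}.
a(x)^(-1) ≡ x^2 + 9x + 10 (mod f(x))

Since f is irreducible over F_11, F_11[x]/(f) is a field and a(x) ≠ 0 has an inverse. Apply the extended Euclidean algorithm to f(x) and a(x) in F_11[x]: f(x) = (10x)·a(x) + (10x + 2);  a(x) = (x + 9)·(10x + 2) + (10). The last nonzero remainder is the constant 10 = gcd(f, a) in F_11. Back-substituting through the division chain expresses 10 = s(x)·a(x) + t(x)·f(x) with s(x) ≡ 10x^2 + 2x + 1 (mod f), so (10x^2 + 2x + 1)·a(x) ≡ 10 (mod f). Multiplying by 10^(-1) ≡ 10 in F_11 gives a(x)^(-1) ≡ 10·(10x^2 + 2x + 1) ≡ x^2 + 9x + 10 (mod f). Check: (10x^2 + 4x + 6)·(x^2 + 9x + 10) = 10x^4 + 6x^3 + 10x^2 + 6x + 5 ≡ 1 (mod x^3 + 7x^2 + 4x + 2).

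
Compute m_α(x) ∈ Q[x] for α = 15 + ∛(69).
m_α(x) = x^3 - 45x^2 + 675x - 3444

Set β = α - 15 = ∛(69), so β^3 = 69. Then (α - 15)^3 - 69 = 0, i.e. α is a root of g(x) = (x - 15)^3 - 69 = x^3 - 45x^2 + 675x - 3444. Since g(x) = h(x - 15) where h(x) = x^3 - 69, and h is irreducible over Q (because 69 is not a perfect cube, so h has no rational root, and a monic cubic with no rational root is irreducible), g is also irreducible (irreducibility is preserved under the substitution x → x - 15). Hence m_α(x) = x^3 - 45x^2 + 675x - 3444.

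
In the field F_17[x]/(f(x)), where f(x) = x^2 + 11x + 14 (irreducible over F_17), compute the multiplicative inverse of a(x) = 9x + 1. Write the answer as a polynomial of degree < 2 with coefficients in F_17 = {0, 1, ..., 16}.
a(x)^(-1) ≡ 9x + 13 (mod f(x))

Since f is irreducible over F_17, F_17[x]/(f) is a field and a(x) ≠ 0 has an inverse. Apply the extended Euclidean algorithm to f(x) and a(x) in F_17[x]: f(x) = (2x + 1)·a(x) + (13). The last nonzero remainder is the constant 13 = gcd(f, a) in F_17. Back-substituting through the division chain expresses 13 = s(x)·a(x) + t(x)·f(x) with s(x) ≡ 15x + 16 (mod f), so (15x + 16)·a(x) ≡ 13 (mod f). Multiplying by 13^(-1) ≡ 4 in F_17 gives a(x)^(-1) ≡ 4·(15x + 16) ≡ 9x + 13 (mod f). Check: (9x + 1)·(9x + 13) = 13x^2 + 7x + 13 ≡ 1 (mod x^2 + 11x + 14).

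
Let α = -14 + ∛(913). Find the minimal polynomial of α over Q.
m_α(x) = x^3 + 42x^2 + 588x + 1831

Set β = α + 14 = ∛(913), so β^3 = 913. Then (α + 14)^3 - 913 = 0, i.e. α is a root of g(x) = (x + 14)^3 - 913 = x^3 + 42x^2 + 588x + 1831. Since g(x) = h(x + 14) where h(x) = x^3 - 913, and h is irreducible over Q (because 913 is not a perfect cube, so h has no rational root, and a monic cubic with no rational root is irreducible), g is also irreducible (irreducibility is preserved under the substitution x → x + 14). Hence m_α(x) = x^3 + 42x^2 + 588x + 1831.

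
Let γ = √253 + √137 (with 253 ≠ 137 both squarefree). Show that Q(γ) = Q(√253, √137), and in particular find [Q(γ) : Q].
[Q(γ) : Q] = 4 (equivalently, Q(γ) = Q(√253, √137))

Obviously Q(γ) ⊆ Q(√253, √137), and [Q(√253, √137):Q] = 4 (since 253, 137 are distinct squarefree integers > 1 with 34661 not a perfect square). To show equality we compute the minimal polynomial of γ. From γ = √253 + √137: γ^2 = 253 + 2√(34661) + 137 = 390 + 2√(34661), so γ^2 - 390 = 2√(34661); squaring, (γ^2 - 390)^2 = 4·34661, i.e. γ^4 - 780γ^2 + 152100 - 138644 = 0, i.e. γ^4 - 780γ^2 + 13456 = 0. So γ is a root of x^4 - 780x^2 + 13456. This polynomial is irreducible over Q: it has no rational root (each ±√253 ± √137 is irrational), and any factorization into two quadratics over Q would force √(34661) ∈ Q (pairing opposite roots) or √253, √137 ∈ Q (other pairings), all impossible. Hence [Q(γ):Q] = 4 = [Q(√253, √137):Q], so Q(γ) = Q(√253, √137).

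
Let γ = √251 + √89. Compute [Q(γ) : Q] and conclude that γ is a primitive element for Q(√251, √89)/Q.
[Q(γ) : Q] = 4 (equivalently, Q(γ) = Q(√251, √89))

Obviously Q(γ) ⊆ Q(√251, √89), and [Q(√251, √89):Q] = 4 (since 251, 89 are distinct squarefree integers > 1 with 22339 not a perfect square). To show equality we compute the minimal polynomial of γ. From γ = √251 + √89: γ^2 = 251 + 2√(22339) + 89 = 340 + 2√(22339), so γ^2 - 340 = 2√(22339); squaring, (γ^2 - 340)^2 = 4·22339, i.e. γ^4 - 680γ^2 + 115600 - 89356 = 0, i.e. γ^4 - 680γ^2 + 26244 = 0. So γ is a root of x^4 - 680x^2 + 26244. This polynomial is irreducible over Q: it has no rational root (each ±√251 ± √89 is irrational), and any factorization into two quadratics over Q would force √(22339) ∈ Q (pairing opposite roots) or √251, √89 ∈ Q (other pairings), all impossible. Hence [Q(γ):Q] = 4 = [Q(√251, √89):Q], so Q(γ) = Q(√251, √89).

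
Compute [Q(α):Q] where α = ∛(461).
[Q(α):Q] = 3

The minimal polynomial of α is x^3 - 461, irreducible over Q since 461 is not a perfect cube (so x^3 - 461 has no rational root). Hence [Q(α):Q] = deg(m_α) = 3.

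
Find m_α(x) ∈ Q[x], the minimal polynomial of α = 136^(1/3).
m_α(x) = x^3 - 136

α satisfies α^3 = 136, so x^3 - 136 annihilates α. By the rational root test, a rational root p/q (in lowest terms) of x^3 - 136 would satisfy p^3 = 136 q^3, forcing q = 1 and p^3 = 136; but 136 is not a perfect cube, contradiction. A monic cubic over Q with no rational root is irreducible (any nontrivial factorization would include a linear factor). Hence x^3 - 136 is the minimal polynomial of α, and in particular [Q(α):Q] = 3.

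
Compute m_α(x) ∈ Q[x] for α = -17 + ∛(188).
m_α(x) = x^3 + 51x^2 + 867x + 4725

Set β = α + 17 = ∛(188), so β^3 = 188. Then (α + 17)^3 - 188 = 0, i.e. α is a root of g(x) = (x + 17)^3 - 188 = x^3 + 51x^2 + 867x + 4725. Since g(x) = h(x + 17) where h(x) = x^3 - 188, and h is irreducible over Q (because 188 is not a perfect cube, so h has no rational root, and a monic cubic with no rational root is irreducible), g is also irreducible (irreducibility is preserved under the substitution x → x + 17). Hence m_α(x) = x^3 + 51x^2 + 867x + 4725.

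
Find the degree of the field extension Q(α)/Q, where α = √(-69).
[Q(α):Q] = 2

[Q(α):Q] equals the degree of the minimal polynomial of α. Here α^2 = -69 and x^2 + 69 is irreducible (d = -69 is squarefree, ≠ 1, hence not a square), so deg(m_α) = 2. Thus [Q(α):Q] = 2.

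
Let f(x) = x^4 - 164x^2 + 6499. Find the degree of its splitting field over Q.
[K : Q] = 4

Solving the quadratic in x^2: x^2 = (164 ± √(164^2 - 4·6499))/2 = (164 ± √900)/2 = (164 ± 30)/2, giving x^2 = 67 or x^2 = 97. So f(x) = (x^2 - 67)(x^2 - 97) and the roots of f are ±√67, ±√97. Hence the splitting field is K = Q(√67, √97). Since 67 and 97 are distinct squarefree integers > 1, their product 6499 is not a perfect square, so √97 ∉ Q(√67). By the tower law [K:Q] = [Q(√67,√97):Q(√67)] · [Q(√67):Q] = 2 · 2 = 4.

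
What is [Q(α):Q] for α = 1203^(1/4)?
[Q(α):Q] = 4

α is a root of x^4 - 1203. By Eisenstein's criterion at the prime p = 3 (which divides the constant term 1203 but p^2 = 9 does not, since 1203 is squarefree), x^4 - 1203 is irreducible over Q. Hence [Q(α):Q] = 4.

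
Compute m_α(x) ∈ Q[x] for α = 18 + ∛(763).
m_α(x) = x^3 - 54x^2 + 972x - 6595

Set β = α - 18 = ∛(763), so β^3 = 763. Then (α - 18)^3 - 763 = 0, i.e. α is a root of g(x) = (x - 18)^3 - 763 = x^3 - 54x^2 + 972x - 6595. Since g(x) = h(x - 18) where h(x) = x^3 - 763, and h is irreducible over Q (because 763 is not a perfect cube, so h has no rational root, and a monic cubic with no rational root is irreducible), g is also irreducible (irreducibility is preserved under the substitution x → x - 18). Hence m_α(x) = x^3 - 54x^2 + 972x - 6595.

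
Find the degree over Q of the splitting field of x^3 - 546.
[K : Q] = 6

The roots of x^3 - 546 are ∛546, ω∛546, ω^2∛546 where ω = e^(2πi/3) is a primitive cube root of unity, so K = Q(∛546, ω). Now [Q(∛546):Q] = 3 (since 546 is not a perfect cube, x^3 - 546 is irreducible) and [Q(ω):Q] = 2. Both 2 and 3 divide [K:Q], and [K:Q] ≤ 3·2 = 6, so [K:Q] = 6. (Equivalently: Q(∛546) ⊂ R but ω ∉ R, so [K : Q(∛546)] = 2.)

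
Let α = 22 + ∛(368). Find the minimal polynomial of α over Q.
m_α(x) = x^3 - 66x^2 + 1452x - 11016

Set β = α - 22 = ∛(368), so β^3 = 368. Then (α - 22)^3 - 368 = 0, i.e. α is a root of g(x) = (x - 22)^3 - 368 = x^3 - 66x^2 + 1452x - 11016. Since g(x) = h(x - 22) where h(x) = x^3 - 368, and h is irreducible over Q (because 368 is not a perfect cube, so h has no rational root, and a monic cubic with no rational root is irreducible), g is also irreducible (irreducibility is preserved under the substitution x → x - 22). Hence m_α(x) = x^3 - 66x^2 + 1452x - 11016.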